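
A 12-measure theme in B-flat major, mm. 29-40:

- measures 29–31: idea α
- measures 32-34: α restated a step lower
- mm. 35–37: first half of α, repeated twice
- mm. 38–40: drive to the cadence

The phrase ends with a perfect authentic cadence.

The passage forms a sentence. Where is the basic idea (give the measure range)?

The presentation of a sentence is the basic idea (measures 29–31) plus its repetition (mm. 32-34); the basic idea is therefore mm. 29-31.

measures 29–31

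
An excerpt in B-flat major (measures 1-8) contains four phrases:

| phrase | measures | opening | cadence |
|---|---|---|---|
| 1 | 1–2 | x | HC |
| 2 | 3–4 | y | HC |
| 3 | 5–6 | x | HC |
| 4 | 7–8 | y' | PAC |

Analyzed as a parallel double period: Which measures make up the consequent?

In a double period the four phrases pair into a large antecedent (phrases 1–2, ending half cadence) and a large consequent (phrases 3–4, ending perfect authentic cadence). The consequent spans measures 5–8.

measures 5–8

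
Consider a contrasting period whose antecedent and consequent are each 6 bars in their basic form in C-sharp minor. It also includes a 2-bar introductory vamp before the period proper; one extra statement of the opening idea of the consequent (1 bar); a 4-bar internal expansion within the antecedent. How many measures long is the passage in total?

19 measures

Basic contrasting period: 6 + 6 = 12 bars.
12 (basic form) + 2 (introduction) + 1 (extra statement) + 4 (internal expansion) = 19.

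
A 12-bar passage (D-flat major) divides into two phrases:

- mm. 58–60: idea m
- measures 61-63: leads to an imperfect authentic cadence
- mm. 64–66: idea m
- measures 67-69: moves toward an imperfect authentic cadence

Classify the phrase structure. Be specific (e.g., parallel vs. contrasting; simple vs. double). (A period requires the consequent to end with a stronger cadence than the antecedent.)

Both phrases have the same opening (m) and the same cadence (imperfect authentic cadence): the second is a restatement, not a consequent, so this is a repeated phrase rather than a period.

repeated phrase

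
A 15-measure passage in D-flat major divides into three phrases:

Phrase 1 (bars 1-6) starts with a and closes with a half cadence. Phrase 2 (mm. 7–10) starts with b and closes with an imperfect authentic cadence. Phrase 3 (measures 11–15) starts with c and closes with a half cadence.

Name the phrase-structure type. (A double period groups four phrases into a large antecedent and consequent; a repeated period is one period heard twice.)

phrase group

The final phrase closes with a half cadence, which is not stronger than the preceding imperfect authentic cadence; the 3 phrases lack an overall antecedent–consequent design and so form a phrase group.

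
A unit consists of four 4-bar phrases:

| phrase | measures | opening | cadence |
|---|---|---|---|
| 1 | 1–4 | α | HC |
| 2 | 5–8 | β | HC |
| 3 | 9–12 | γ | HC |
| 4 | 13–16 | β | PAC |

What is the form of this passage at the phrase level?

contrasting double period

Four phrases in two halves: the first half (mm. 1–8) ends with a half cadence, the second (bars 9–16) with a perfect authentic cadence — a large antecedent–consequent pair, i.e. a double period.
Phrase 3 begins with different material from phrase 1, making it contrasting.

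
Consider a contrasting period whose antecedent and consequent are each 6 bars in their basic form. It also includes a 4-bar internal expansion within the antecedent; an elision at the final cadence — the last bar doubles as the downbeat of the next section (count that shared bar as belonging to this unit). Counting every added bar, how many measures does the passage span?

Basic contrasting period: 6 + 6 = 12 bars.
12 (basic form) + 4 (internal expansion) = 16.
The elision shares a bar with the next section but does not change this unit's count.

16 measures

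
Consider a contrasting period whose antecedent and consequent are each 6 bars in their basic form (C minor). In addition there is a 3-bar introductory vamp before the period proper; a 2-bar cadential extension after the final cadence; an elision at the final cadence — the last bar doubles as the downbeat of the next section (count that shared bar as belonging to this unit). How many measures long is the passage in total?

Basic contrasting period: 6 + 6 = 12 bars.
12 (basic form) + 3 (introduction) + 2 (cadential extension) = 17.
The elision shares a bar with the next section but does not change this unit's count.

17 measures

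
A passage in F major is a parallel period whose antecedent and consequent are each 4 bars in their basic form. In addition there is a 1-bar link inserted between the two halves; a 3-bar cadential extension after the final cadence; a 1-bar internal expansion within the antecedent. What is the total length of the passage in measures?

13 measures

Basic parallel period: 4 + 4 = 8 bars.
8 (basic form) + 1 (link) + 3 (cadential extension) + 1 (internal expansion) = 13.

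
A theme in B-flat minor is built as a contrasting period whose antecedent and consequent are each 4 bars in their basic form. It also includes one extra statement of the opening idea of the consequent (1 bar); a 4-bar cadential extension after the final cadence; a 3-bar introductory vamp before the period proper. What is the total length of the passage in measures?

Basic contrasting period: 4 + 4 = 8 bars.
8 (basic form) + 1 (extra statement) + 4 (cadential extension) + 3 (introduction) = 16.

16 measures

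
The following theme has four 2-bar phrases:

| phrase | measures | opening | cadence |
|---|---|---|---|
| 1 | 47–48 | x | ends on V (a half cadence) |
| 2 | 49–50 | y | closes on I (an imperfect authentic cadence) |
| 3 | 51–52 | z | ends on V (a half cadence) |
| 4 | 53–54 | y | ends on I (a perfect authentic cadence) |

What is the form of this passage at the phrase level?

contrasting double period

Four phrases in two halves: the first half (measures 47–50) ends with an imperfect authentic cadence, the second (mm. 51-54) with a perfect authentic cadence — a large antecedent–consequent pair, i.e. a double period.
Phrase 3 begins with different material from phrase 1, making it contrasting.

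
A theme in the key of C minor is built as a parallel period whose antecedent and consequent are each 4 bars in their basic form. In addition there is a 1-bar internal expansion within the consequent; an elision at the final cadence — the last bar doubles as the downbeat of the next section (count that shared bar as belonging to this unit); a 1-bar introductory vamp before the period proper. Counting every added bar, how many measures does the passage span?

10 measures

Basic parallel period: 4 + 4 = 8 bars.
8 (basic form) + 1 (internal expansion) + 1 (introduction) = 10.
The elision shares a bar with the next section but does not change this unit's count.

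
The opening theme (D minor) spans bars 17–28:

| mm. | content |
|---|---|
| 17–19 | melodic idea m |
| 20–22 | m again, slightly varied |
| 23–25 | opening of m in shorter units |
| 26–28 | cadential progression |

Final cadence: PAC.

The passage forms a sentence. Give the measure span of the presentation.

measures 17–22

The presentation of a sentence is the basic idea (mm. 17–19) plus its repetition (bars 20-22); the presentation is therefore mm. 17–22.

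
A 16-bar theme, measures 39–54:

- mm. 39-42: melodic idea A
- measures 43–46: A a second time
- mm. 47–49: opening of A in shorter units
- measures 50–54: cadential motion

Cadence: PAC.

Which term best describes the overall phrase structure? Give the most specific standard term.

Basic idea (mm. 39–42) + its repetition (mm. 43–46) form the presentation; fragmentation and cadence (mm. 47–54) form the continuation — the 16-bar whole is a sentence.

sentence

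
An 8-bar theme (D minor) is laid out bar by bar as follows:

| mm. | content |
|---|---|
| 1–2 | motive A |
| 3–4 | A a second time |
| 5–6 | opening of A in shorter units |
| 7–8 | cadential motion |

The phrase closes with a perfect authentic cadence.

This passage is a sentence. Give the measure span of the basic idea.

The presentation of a sentence is the basic idea (measures 1-2) plus its repetition (measures 3–4); the basic idea is therefore mm. 1-2.

measures 1–2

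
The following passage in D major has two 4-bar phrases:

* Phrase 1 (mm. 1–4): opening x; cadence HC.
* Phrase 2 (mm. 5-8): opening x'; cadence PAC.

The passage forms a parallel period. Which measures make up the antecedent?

The antecedent is the phrase ending with the weaker cadence (half cadence, phrase 1) and the consequent the one ending more conclusively (perfect authentic cadence, phrase 2); the antecedent is measures 1–4.

measures 1–4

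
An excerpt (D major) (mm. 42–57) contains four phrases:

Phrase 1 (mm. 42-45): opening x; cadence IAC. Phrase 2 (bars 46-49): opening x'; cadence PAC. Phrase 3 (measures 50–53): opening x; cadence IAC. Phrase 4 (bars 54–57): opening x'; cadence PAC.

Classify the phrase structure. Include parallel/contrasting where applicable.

The cadence pattern IAC–PAC–IAC–PAC is weak–strong twice, and phrases 3–4 restate phrases 1–2: a period heard twice, not a double period (which would end weakly at phrase 2).

repeated period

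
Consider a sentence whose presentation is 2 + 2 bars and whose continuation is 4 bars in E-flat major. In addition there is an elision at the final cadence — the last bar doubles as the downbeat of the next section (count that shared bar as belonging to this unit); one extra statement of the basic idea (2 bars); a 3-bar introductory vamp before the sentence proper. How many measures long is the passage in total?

Basic sentence: 2 + 2 + 4 = 8 bars.
8 (basic form) + 2 (extra statement) + 3 (introduction) = 13.
The elision shares a bar with the next section but does not change this unit's count.

13 measures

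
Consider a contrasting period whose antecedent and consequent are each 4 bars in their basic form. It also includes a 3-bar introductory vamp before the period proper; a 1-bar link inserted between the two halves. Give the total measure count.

12 measures

Basic contrasting period: 4 + 4 = 8 bars.
8 (basic form) + 3 (introduction) + 1 (link) = 12.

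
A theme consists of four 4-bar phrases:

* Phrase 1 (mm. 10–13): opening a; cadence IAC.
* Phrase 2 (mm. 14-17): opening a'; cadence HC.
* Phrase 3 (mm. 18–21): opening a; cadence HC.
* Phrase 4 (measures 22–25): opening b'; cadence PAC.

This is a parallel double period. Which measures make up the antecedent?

In a double period the first pair of phrases (ending half cadence) is the large antecedent and the second pair (ending perfect authentic cadence) is the large consequent; the antecedent is measures 10–17.

measures 10–17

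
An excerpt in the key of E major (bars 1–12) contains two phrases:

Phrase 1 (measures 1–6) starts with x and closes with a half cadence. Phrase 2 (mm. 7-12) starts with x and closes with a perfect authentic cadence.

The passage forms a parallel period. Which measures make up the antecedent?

measures 1–6

The phrase ending with the weaker cadence (half cadence) is the antecedent; the one ending more conclusively (perfect authentic cadence) is the consequent. The antecedent is measures 1–6.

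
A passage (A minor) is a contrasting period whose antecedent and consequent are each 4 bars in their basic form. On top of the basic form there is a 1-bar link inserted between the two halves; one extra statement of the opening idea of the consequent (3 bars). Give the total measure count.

12 measures

Basic contrasting period: 4 + 4 = 8 bars.
8 (basic form) + 1 (link) + 3 (extra statement) = 12.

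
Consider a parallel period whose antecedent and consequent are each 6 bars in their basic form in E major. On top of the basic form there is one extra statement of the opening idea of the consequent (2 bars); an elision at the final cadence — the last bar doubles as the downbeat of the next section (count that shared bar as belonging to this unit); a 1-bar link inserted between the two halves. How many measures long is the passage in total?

15 measures

Basic parallel period: 6 + 6 = 12 bars.
12 (basic form) + 2 (extra statement) + 1 (link) = 15.
The elision shares a bar with the next section but does not change this unit's count.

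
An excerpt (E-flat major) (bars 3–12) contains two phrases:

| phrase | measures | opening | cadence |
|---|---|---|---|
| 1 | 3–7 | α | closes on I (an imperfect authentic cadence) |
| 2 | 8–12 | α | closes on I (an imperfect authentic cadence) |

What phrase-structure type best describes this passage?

repeated phrase

Both phrases have the same opening (α) and the same cadence (imperfect authentic cadence): the second is a restatement, not a consequent, so this is a repeated phrase rather than a period.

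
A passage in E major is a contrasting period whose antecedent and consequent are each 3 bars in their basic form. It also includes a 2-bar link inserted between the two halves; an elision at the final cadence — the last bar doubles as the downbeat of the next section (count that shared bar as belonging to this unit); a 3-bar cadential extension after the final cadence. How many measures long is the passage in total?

11 measures

Basic contrasting period: 3 + 3 = 6 bars.
6 (basic form) + 2 (link) + 3 (cadential extension) = 11.
The elision shares a bar with the next section but does not change this unit's count.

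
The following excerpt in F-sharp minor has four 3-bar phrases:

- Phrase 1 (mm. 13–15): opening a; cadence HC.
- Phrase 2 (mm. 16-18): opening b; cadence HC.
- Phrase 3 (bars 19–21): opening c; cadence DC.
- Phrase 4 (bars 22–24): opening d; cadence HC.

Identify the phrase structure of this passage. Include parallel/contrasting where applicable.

phrase group

Phrase 4 ends with a half cadence, no stronger than phrase 2's half cadence, so the four phrases do not form a double period; nor do phrases 3–4 duplicate 1–2, so it is not a repeated period. With no phrase reaching a conclusive cadence, the passage is a phrase group.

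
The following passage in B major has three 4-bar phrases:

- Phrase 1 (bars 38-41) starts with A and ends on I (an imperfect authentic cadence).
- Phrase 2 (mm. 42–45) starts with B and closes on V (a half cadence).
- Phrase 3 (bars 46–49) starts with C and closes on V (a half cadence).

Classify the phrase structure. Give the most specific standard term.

phrase group

The final phrase closes with a half cadence, which is not stronger than the preceding half cadence; the 3 phrases lack an overall antecedent–consequent design and so form a phrase group.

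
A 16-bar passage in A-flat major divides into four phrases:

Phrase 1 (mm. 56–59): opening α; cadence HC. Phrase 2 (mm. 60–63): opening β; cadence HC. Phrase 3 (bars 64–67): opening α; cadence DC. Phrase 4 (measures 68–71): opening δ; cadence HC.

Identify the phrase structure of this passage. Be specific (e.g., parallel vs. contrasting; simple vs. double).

Phrase 4 ends with a half cadence, no stronger than phrase 2's half cadence, so the four phrases do not form a double period; nor do phrases 3–4 duplicate 1–2, so it is not a repeated period. With no phrase reaching a conclusive cadence, the passage is a phrase group.

phrase group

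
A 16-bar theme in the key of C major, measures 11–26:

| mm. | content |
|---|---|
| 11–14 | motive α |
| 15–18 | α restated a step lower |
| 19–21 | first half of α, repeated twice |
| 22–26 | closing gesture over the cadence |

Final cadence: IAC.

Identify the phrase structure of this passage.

Basic idea (mm. 11-14) + its repetition (mm. 15–18) form the presentation; fragmentation and cadence (measures 19–26) form the continuation — the 16-bar whole is a sentence.

sentence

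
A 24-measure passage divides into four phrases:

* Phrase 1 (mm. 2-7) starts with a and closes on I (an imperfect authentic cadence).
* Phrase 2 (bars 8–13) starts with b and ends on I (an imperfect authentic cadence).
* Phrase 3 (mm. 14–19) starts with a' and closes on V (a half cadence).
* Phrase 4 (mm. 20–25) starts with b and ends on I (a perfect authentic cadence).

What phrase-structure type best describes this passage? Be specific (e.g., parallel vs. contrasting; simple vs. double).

Four phrases in two halves: the first half (measures 2–13) ends with an imperfect authentic cadence, the second (bars 14–25) with a perfect authentic cadence — a large antecedent–consequent pair, i.e. a double period.
Phrase 3 begins with the same material as phrase 1, making it parallel.

parallel double period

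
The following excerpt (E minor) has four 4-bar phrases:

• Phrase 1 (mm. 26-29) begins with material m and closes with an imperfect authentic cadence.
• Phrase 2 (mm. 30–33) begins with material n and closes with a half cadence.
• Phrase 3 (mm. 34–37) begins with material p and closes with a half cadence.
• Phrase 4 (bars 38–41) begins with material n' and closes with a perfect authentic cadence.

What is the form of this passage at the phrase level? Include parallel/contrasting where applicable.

contrasting double period

Four phrases in two halves: the first half (mm. 26–33) ends with a half cadence, the second (bars 34–41) with a perfect authentic cadence — a large antecedent–consequent pair, i.e. a double period.
Phrase 3 begins with different material from phrase 1, making it contrasting.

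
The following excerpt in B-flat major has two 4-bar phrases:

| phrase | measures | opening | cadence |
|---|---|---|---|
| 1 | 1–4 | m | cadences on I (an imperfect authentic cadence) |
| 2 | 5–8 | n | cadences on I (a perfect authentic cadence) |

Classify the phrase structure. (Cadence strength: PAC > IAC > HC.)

contrasting period

Phrase 1 ends with an imperfect authentic cadence (weaker) and phrase 2 with a perfect authentic cadence (stronger): antecedent + consequent = a period.
The two phrases open with different material (m / n), so the period is contrasting.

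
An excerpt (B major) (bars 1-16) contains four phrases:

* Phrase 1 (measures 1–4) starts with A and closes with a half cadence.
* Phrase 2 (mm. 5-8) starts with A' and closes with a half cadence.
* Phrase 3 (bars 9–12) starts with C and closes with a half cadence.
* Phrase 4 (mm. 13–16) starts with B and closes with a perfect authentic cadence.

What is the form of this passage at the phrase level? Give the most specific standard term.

contrasting double period

Four phrases in two halves: the first half (bars 1–8) ends with a half cadence, the second (measures 9-16) with a perfect authentic cadence — a large antecedent–consequent pair, i.e. a double period.
Phrase 3 begins with different material from phrase 1, making it contrasting.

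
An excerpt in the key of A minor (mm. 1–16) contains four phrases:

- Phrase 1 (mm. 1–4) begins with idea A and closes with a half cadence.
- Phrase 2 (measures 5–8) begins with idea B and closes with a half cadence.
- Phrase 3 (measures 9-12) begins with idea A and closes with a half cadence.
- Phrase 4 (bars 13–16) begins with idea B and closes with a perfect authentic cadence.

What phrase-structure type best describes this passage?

parallel double period

Four phrases in two halves: the first half (bars 1-8) ends with a half cadence, the second (measures 9–16) with a perfect authentic cadence — a large antecedent–consequent pair, i.e. a double period.
Phrase 3 begins with the same material as phrase 1, making it parallel.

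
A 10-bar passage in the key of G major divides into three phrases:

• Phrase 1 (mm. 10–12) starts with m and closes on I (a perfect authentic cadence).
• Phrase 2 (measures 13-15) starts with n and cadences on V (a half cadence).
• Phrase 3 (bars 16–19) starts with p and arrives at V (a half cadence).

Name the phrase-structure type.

The final phrase closes with a half cadence, which is not stronger than the preceding half cadence; the 3 phrases lack an overall antecedent–consequent design and so form a phrase group.

phrase group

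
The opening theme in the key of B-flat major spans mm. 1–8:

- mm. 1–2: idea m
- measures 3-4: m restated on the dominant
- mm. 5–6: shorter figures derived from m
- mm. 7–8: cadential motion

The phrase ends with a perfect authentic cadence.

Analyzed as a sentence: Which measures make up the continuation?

After the presentation (mm. 1–4), the continuation covers the fragmentation through the cadence: mm. 5-8.

measures 5–8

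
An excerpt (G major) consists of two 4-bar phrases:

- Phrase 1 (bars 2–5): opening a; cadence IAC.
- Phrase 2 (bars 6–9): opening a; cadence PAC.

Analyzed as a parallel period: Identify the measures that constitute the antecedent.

The antecedent is the phrase ending with the weaker cadence (imperfect authentic cadence, phrase 1) and the consequent the one ending more conclusively (perfect authentic cadence, phrase 2); the antecedent is measures 2-5.

measures 2–5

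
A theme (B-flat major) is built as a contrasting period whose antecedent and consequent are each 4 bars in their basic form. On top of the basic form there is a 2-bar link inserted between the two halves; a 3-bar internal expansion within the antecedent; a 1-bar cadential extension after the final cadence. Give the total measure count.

14 measures

Basic contrasting period: 4 + 4 = 8 bars.
8 (basic form) + 2 (link) + 3 (internal expansion) + 1 (cadential extension) = 14.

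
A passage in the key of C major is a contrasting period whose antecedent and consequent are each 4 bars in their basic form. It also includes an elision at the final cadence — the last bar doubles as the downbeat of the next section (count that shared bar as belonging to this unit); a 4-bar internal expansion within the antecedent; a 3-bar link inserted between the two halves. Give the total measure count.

15 measures

Basic contrasting period: 4 + 4 = 8 bars.
8 (basic form) + 4 (internal expansion) + 3 (link) = 15.
The elision shares a bar with the next section but does not change this unit's count.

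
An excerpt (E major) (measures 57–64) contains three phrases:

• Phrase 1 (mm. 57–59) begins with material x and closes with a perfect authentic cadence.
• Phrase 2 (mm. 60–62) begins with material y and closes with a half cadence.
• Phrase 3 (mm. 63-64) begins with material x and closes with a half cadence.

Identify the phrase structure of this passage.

phrase group

The final phrase closes with a half cadence, which is not stronger than the preceding half cadence; the 3 phrases lack an overall antecedent–consequent design and so form a phrase group.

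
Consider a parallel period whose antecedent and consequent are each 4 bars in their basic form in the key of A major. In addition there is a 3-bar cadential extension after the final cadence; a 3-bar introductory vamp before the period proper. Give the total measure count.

Basic parallel period: 4 + 4 = 8 bars.
8 (basic form) + 3 (cadential extension) + 3 (introduction) = 14.

14 measures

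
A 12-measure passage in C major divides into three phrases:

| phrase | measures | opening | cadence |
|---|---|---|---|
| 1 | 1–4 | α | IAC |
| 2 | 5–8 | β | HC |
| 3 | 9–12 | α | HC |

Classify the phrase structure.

The final phrase closes with a half cadence, which is not stronger than the preceding half cadence; the 3 phrases lack an overall antecedent–consequent design and so form a phrase group.

phrase group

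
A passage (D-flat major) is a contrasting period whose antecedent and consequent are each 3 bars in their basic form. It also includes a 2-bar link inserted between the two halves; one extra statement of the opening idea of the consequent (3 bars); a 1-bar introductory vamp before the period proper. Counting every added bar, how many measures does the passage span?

12 measures

Basic contrasting period: 3 + 3 = 6 bars.
6 (basic form) + 2 (link) + 3 (extra statement) + 1 (introduction) = 12.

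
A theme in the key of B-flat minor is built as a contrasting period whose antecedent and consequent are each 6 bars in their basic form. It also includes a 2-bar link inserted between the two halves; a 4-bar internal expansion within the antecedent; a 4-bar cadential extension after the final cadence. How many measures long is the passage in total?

22 measures

Basic contrasting period: 6 + 6 = 12 bars.
12 (basic form) + 2 (link) + 4 (internal expansion) + 4 (cadential extension) = 22.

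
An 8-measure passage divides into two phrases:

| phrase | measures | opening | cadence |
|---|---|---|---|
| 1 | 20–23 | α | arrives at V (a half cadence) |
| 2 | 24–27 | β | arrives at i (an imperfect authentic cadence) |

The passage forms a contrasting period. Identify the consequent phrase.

The phrase ending with the weaker cadence (half cadence) is the antecedent; the one ending more conclusively (imperfect authentic cadence) is the consequent. The consequent is phrase 2.

phrase 2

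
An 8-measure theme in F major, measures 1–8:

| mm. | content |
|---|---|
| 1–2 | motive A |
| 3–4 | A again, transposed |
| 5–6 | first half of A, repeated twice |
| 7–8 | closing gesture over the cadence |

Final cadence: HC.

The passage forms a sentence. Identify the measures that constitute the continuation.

measures 5–8

After the presentation (mm. 1–4), the continuation covers the fragmentation through the cadence: mm. 5-8.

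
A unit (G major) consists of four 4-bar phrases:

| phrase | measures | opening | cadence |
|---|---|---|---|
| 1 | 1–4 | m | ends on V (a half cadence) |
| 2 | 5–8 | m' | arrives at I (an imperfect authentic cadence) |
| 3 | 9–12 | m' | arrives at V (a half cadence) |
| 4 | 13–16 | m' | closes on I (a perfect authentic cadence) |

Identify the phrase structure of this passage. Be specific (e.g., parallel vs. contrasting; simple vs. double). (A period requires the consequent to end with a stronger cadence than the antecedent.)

parallel double period

Four phrases in two halves: the first half (measures 1-8) ends with an imperfect authentic cadence, the second (bars 9–16) with a perfect authentic cadence — a large antecedent–consequent pair, i.e. a double period.
Phrase 3 begins with the same material as phrase 1, making it parallel.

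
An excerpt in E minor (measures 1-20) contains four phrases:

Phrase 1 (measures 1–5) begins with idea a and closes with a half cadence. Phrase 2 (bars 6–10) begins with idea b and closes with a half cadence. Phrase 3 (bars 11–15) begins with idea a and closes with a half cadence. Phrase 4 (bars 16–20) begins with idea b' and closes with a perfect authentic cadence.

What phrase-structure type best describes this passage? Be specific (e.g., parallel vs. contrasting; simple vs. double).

parallel double period

Four phrases in two halves: the first half (mm. 1-10) ends with a half cadence, the second (bars 11-20) with a perfect authentic cadence — a large antecedent–consequent pair, i.e. a double period.
Phrase 3 begins with the same material as phrase 1, making it parallel.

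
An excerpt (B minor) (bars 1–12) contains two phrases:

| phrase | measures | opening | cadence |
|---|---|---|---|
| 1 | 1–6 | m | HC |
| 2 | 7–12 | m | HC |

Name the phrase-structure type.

Both phrases have the same opening (m) and the same cadence (half cadence): the second is a restatement, not a consequent, so this is a repeated phrase rather than a period.

repeated phrase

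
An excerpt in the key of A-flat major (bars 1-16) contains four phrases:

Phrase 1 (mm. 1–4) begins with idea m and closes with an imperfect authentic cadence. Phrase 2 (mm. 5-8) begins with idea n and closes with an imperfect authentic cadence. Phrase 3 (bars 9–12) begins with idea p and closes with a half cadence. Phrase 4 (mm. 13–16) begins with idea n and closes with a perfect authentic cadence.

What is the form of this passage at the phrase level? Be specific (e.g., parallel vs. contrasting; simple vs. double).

contrasting double period

Four phrases in two halves: the first half (bars 1–8) ends with an imperfect authentic cadence, the second (bars 9–16) with a perfect authentic cadence — a large antecedent–consequent pair, i.e. a double period.
Phrase 3 begins with different material from phrase 1, making it contrasting.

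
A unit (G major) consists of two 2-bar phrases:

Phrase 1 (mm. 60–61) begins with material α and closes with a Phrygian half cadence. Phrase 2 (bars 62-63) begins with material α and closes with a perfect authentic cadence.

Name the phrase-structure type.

Phrase 1 ends with a Phrygian half cadence (weaker) and phrase 2 with a perfect authentic cadence (stronger): antecedent + consequent = a period.
The two phrases open with the same material (α / α), so the period is parallel.

parallel period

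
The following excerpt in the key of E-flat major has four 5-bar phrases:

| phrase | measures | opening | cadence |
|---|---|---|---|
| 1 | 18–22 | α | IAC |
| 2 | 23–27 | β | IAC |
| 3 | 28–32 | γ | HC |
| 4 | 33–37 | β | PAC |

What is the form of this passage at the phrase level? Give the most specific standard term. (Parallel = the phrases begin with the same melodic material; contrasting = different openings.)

Four phrases in two halves: the first half (measures 18–27) ends with an imperfect authentic cadence, the second (measures 28–37) with a perfect authentic cadence — a large antecedent–consequent pair, i.e. a double period.
Phrase 3 begins with different material from phrase 1, making it contrasting.

contrasting double period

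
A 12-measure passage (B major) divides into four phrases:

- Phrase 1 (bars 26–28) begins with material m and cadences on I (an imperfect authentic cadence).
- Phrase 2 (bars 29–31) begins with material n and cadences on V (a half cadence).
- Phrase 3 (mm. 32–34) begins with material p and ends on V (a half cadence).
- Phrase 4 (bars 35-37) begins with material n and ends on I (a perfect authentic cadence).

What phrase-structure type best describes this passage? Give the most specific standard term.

contrasting double period

Four phrases in two halves: the first half (bars 26–31) ends with a half cadence, the second (mm. 32-37) with a perfect authentic cadence — a large antecedent–consequent pair, i.e. a double period.
Phrase 3 begins with different material from phrase 1, making it contrasting.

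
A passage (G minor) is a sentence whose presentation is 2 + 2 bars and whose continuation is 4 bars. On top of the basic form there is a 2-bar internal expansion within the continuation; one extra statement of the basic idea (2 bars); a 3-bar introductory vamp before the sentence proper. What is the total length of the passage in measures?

Basic sentence: 2 + 2 + 4 = 8 bars.
8 (basic form) + 2 (internal expansion) + 2 (extra statement) + 3 (introduction) = 15.

15 measures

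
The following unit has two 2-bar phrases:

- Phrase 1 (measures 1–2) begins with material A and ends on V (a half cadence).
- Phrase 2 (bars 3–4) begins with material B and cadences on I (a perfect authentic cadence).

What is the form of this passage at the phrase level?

contrasting period

Phrase 1 ends with a half cadence (weaker) and phrase 2 with a perfect authentic cadence (stronger): antecedent + consequent = a period.
The two phrases open with different material (A / B), so the period is contrasting.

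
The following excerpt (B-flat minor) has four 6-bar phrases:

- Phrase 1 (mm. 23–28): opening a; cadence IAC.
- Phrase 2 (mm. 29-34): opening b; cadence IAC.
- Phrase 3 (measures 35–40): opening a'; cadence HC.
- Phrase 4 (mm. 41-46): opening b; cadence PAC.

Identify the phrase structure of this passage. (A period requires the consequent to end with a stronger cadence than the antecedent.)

parallel double period

Four phrases in two halves: the first half (measures 23-34) ends with an imperfect authentic cadence, the second (bars 35–46) with a perfect authentic cadence — a large antecedent–consequent pair, i.e. a double period.
Phrase 3 begins with the same material as phrase 1, making it parallel.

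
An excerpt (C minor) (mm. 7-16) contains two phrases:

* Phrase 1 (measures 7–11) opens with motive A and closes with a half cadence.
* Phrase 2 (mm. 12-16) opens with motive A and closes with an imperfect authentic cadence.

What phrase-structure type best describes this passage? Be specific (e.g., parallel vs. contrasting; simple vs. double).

parallel period

Phrase 1 ends with a half cadence (weaker) and phrase 2 with an imperfect authentic cadence (stronger): antecedent + consequent = a period.
The two phrases open with the same material (A / A), so the period is parallel.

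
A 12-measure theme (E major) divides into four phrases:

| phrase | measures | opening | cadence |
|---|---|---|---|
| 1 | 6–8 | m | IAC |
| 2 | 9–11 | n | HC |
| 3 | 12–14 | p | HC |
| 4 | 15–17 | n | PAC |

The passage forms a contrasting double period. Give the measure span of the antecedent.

measures 6–11

In a double period the four phrases pair into a large antecedent (phrases 1–2, ending half cadence) and a large consequent (phrases 3–4, ending perfect authentic cadence). The antecedent spans mm. 6-11.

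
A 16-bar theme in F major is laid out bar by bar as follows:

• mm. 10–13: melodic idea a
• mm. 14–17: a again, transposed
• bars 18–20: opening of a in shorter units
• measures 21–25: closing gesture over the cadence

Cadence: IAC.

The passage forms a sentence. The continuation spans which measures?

After the presentation (mm. 10–17), the continuation covers the fragmentation through the cadence: measures 18–25.

measures 18–25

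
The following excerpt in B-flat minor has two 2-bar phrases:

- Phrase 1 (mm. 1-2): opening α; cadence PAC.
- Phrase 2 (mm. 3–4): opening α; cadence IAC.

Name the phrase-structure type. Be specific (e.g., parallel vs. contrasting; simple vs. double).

phrase group

The second phrase closes with an imperfect authentic cadence, which is not stronger than the first phrase's perfect authentic cadence; without a weak→strong cadential pair there is no antecedent–consequent relationship, so this is a phrase group rather than a period.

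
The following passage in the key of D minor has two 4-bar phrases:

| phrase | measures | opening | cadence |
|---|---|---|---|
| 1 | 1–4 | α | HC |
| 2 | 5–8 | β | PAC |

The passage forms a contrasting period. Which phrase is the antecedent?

phrase 1

The phrase ending with the weaker cadence (half cadence) is the antecedent; the one ending more conclusively (perfect authentic cadence) is the consequent. The antecedent is phrase 1.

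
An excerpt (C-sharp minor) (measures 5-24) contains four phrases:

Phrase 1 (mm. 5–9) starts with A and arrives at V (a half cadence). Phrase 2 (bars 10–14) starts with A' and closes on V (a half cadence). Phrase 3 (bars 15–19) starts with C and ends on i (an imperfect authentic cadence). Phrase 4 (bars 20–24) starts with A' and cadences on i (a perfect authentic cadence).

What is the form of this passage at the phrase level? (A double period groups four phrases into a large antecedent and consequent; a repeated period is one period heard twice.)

Four phrases in two halves: the first half (bars 5–14) ends with a half cadence, the second (bars 15–24) with a perfect authentic cadence — a large antecedent–consequent pair, i.e. a double period.
Phrase 3 begins with different material from phrase 1, making it contrasting.

contrasting double period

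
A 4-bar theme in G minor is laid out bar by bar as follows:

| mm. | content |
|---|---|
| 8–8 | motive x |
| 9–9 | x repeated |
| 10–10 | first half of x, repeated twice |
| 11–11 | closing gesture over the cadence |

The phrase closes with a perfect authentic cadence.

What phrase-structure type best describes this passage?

Basic idea (measure 8) + its repetition (m. 9) form the presentation; fragmentation and cadence (measures 10–11) form the continuation — the 4-bar whole is a sentence.

sentence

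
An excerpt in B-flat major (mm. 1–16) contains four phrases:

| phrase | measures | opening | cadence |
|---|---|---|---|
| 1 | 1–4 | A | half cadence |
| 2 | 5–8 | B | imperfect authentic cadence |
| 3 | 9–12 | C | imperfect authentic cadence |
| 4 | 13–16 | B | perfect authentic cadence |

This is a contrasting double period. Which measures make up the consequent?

In a double period the first pair of phrases (ending imperfect authentic cadence) is the large antecedent and the second pair (ending perfect authentic cadence) is the large consequent; the consequent is measures 9–16.

measures 9–16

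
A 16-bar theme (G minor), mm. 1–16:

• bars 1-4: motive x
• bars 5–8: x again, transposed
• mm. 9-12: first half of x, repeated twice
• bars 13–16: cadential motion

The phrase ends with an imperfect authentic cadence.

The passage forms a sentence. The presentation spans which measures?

The presentation of a sentence is the basic idea (measures 1-4) plus its repetition (bars 5–8); the presentation is therefore measures 1-8.

measures 1–8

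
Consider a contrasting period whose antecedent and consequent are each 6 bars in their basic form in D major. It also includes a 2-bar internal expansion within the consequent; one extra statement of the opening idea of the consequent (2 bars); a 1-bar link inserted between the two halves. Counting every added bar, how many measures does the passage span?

Basic contrasting period: 6 + 6 = 12 bars.
12 (basic form) + 2 (internal expansion) + 2 (extra statement) + 1 (link) = 17.

17 measures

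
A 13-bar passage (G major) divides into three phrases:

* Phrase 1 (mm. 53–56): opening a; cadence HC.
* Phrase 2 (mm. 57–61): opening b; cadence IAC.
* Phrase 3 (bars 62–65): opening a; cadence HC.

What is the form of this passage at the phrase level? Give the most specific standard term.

phrase group

The final phrase closes with a half cadence, which is not stronger than the preceding imperfect authentic cadence; the 3 phrases lack an overall antecedent–consequent design and so form a phrase group.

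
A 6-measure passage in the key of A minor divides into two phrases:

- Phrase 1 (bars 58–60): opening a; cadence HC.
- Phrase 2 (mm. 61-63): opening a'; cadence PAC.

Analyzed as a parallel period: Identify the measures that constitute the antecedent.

measures 58–60

The antecedent is the phrase ending with the weaker cadence (half cadence, phrase 1) and the consequent the one ending more conclusively (perfect authentic cadence, phrase 2); the antecedent is measures 58–60.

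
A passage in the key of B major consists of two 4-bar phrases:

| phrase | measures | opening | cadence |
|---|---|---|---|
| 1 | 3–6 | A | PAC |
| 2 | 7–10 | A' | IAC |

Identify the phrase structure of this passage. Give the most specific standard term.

The second phrase closes with an imperfect authentic cadence, which is not stronger than the first phrase's perfect authentic cadence; without a weak→strong cadential pair there is no antecedent–consequent relationship, so this is a phrase group rather than a period.

phrase group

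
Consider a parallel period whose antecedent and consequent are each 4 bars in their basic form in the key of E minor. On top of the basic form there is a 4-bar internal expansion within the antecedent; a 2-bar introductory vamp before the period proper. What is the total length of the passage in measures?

14 measures

Basic parallel period: 4 + 4 = 8 bars.
8 (basic form) + 4 (internal expansion) + 2 (introduction) = 14.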